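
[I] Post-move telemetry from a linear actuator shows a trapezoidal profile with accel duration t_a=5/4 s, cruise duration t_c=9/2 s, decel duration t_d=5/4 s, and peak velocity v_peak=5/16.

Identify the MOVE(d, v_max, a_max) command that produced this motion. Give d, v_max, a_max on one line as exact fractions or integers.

d=115/64 v_max=5/16 a_max=1/4

a_max = (5/16)/(5/4) = 1/4
d_a = ½·5/16·5/4 = 25/128; d_c = 5/16·9/2 = 45/32
d = 2·25/128 + 45/32 = 115/64
t_c = 9/2 > 0 so v_max = 5/16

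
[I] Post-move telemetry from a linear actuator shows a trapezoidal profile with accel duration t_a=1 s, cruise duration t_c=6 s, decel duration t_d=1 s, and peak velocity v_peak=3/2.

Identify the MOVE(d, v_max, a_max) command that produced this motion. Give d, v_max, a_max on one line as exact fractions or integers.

a_max = (3/2)/1 = 3/2
d_a = ½·3/2·1 = 3/4; d_c = 3/2·6 = 9
d = 2·3/4 + 9 = 21/2
t_c = 6 > 0 → v_max = v_peak = 3/2

d=21/2 v_max=3/2 a_max=3/2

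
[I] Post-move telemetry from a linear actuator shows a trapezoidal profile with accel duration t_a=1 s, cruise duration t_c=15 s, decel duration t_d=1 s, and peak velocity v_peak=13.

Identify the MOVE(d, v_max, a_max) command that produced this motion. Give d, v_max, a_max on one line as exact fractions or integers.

d=208 v_max=13 a_max=13

a_max = 13/1 = 13
d_a = ½·13·1 = 13/2; d_c = 13·15 = 195
d = 2·13/2 + 195 = 208
t_c = 15 > 0 ⇒ limit active, v_max = 13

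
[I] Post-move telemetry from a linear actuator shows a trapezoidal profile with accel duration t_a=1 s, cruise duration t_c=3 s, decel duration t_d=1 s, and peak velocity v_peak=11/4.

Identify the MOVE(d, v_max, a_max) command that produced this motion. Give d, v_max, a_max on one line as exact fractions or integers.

a_max = (11/4)/1 = 11/4
d_a = ½·11/4·1 = 11/8; d_c = 11/4·3 = 33/4
d = 2·11/8 + 33/4 = 11
t_c = 3 > 0 → v_max = v_peak = 11/4

d=11 v_max=11/4 a_max=11/4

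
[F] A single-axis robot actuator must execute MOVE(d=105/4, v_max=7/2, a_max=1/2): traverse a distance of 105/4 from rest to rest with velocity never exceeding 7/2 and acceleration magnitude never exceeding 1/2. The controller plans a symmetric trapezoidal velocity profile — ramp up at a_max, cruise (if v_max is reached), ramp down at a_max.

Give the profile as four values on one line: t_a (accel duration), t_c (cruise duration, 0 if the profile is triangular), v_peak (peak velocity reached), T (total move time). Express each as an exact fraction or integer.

t_a=7 t_c=1/2 v_peak=7/2 T=29/2

(v_max)²/a_max = (7/2)²/(1/2) = 49/2
105/4 ≥ 49/2 ⇒ cruise phase
t_a = (7/2)/(1/2) = 7; v_peak = 7/2
d_cruise = 105/4 − 49/2 = 7/4; t_c = (7/4)/(7/2) = 1/2
T = 2·7 + 1/2 = 29/2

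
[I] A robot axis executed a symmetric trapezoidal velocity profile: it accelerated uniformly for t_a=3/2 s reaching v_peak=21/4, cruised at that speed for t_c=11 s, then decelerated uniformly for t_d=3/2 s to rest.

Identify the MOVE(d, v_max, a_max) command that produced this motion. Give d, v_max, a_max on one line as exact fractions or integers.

d=525/8 v_max=21/4 a_max=7/2

a_max = (21/4)/(3/2) = 7/2
d_a = ½·21/4·3/2 = 63/16; d_c = 21/4·11 = 231/4
d = 2·63/16 + 231/4 = 525/8
t_c = 11 > 0 ⇒ limit active, v_max = 21/4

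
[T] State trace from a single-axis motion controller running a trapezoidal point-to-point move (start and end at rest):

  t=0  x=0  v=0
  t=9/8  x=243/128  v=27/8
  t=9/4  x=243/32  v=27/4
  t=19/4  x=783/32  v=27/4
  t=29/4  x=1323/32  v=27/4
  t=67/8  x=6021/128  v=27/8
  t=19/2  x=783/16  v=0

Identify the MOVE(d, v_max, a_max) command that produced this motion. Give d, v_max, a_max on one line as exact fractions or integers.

final state: t=19/2, x=783/16, v=0 → d = 783/16
a_max = (27/8−0)/(9/8−0) = 3
max v = 27/4 over t∈[9/4,29/4] → v_max = 27/4
check: 27/4·(9/4+5) = 783/16 ✓

d=783/16 v_max=27/4 a_max=3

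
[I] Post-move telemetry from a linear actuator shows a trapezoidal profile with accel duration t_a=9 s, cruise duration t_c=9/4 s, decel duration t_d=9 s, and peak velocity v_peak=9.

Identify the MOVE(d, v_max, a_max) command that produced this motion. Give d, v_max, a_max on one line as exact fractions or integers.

a_max = 9/9 = 1
d_a = ½·9·9 = 81/2; d_c = 9·9/4 = 81/4
d = 2·81/2 + 81/4 = 405/4
t_c = 9/4 > 0 → v_max = v_peak = 9

d=405/4 v_max=9 a_max=1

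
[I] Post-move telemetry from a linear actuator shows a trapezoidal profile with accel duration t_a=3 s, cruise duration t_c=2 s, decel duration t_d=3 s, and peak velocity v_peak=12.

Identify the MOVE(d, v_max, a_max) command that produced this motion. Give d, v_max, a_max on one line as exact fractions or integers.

a_max = 12/3 = 4
d_a = ½·12·3 = 18; d_c = 12·2 = 24
d = 2·18 + 24 = 60
t_c = 2 > 0 ⇒ limit active, v_max = 12

d=60 v_max=12 a_max=4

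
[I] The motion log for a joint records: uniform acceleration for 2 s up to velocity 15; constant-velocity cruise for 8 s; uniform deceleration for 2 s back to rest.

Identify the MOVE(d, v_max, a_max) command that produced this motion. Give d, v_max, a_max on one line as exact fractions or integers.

d=150 v_max=15 a_max=15/2

a_max = 15/2
d_a = ½·15·2 = 15; d_c = 15·8 = 120
d = 2·15 + 120 = 150
t_c = 8 > 0 → v_max = v_peak = 15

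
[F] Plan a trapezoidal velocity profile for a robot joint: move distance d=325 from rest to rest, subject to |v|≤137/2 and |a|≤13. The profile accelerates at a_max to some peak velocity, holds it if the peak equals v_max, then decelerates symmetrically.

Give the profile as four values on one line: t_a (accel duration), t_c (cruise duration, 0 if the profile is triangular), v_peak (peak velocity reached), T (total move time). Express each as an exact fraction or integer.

v_max²/a_max = (137/2)²/13 = 18769/52
325 < 18769/52 ⇒ no cruise
v_peak = √(325·13) = √4225 = 65
t_a = 65/13 = 5; t_c = 0
T = 2·5 = 10

t_a=5 t_c=0 v_peak=65 T=10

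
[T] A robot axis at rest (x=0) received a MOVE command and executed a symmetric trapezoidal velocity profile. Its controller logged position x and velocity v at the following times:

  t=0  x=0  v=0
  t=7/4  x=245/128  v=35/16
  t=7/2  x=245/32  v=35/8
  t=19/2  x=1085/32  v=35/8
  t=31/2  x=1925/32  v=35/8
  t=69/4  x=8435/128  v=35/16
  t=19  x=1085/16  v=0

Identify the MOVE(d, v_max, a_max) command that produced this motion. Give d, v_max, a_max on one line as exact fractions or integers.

d=1085/16 v_max=35/8 a_max=5/4

final state: t=19, x=1085/16, v=0 → d = 1085/16
a_max = (35/16−0)/(7/4−0) = 5/4
max v = 35/8 over t∈[7/2,31/2] → v_max = 35/8
check: 35/8·(7/2+12) = 1085/16 ✓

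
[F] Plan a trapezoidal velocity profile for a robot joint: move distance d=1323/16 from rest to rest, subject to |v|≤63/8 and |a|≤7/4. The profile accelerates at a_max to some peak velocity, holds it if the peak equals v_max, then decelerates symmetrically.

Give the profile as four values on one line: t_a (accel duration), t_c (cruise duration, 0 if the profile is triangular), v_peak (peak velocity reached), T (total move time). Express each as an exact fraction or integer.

vₘ²/aₘ = (63/8)²/(7/4) = 567/16
1323/16 ≥ 567/16 → trapezoidal
t_a = (63/8)/(7/4) = 9/2; v_peak = 63/8
d_cruise = 1323/16 − 567/16 = 189/4; t_c = (189/4)/(63/8) = 6
T = 2·9/2 + 6 = 15

t_a=9/2 t_c=6 v_peak=63/8 T=15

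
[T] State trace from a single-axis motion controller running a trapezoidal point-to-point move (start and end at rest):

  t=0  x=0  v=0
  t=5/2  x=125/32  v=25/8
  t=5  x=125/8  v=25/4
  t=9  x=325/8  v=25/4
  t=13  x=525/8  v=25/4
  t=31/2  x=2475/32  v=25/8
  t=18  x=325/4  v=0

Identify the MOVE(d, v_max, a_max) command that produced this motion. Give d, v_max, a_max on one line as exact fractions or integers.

final state: t=18, x=325/4, v=0 → d = 325/4
a_max = (25/8−0)/(5/2−0) = 5/4
max v = 25/4 over t∈[5,13] → v_max = 25/4
check: 25/4·(5+8) = 325/4 ✓

d=325/4 v_max=25/4 a_max=5/4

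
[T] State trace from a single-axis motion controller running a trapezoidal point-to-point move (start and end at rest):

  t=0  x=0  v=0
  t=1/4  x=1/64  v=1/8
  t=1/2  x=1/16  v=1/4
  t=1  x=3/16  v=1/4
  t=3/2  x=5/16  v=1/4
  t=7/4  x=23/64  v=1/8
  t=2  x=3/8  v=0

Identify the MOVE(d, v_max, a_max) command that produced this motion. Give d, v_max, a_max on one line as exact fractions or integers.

d=3/8 v_max=1/4 a_max=1/2

final state: t=2, x=3/8, v=0 → d = 3/8
a_max = (1/8−0)/(1/4−0) = 1/2
max v = 1/4 over t∈[1/2,3/2] → v_max = 1/4
check: 1/4·(1/2+1) = 3/8 ✓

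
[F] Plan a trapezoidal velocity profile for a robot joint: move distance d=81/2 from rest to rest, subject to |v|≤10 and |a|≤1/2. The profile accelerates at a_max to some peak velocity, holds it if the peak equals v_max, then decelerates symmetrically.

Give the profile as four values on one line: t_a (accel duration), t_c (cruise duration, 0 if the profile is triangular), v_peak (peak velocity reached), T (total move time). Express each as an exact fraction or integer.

(v_max)²/a_max = 10²/(1/2) = 200
81/2 < 200 so t_c = 0
v_peak = √(81/2·1/2) = √(81/4) = 9/2
t_a = (9/2)/(1/2) = 9; t_c = 0
T = 2·9 = 18

t_a=9 t_c=0 v_peak=9/2 T=18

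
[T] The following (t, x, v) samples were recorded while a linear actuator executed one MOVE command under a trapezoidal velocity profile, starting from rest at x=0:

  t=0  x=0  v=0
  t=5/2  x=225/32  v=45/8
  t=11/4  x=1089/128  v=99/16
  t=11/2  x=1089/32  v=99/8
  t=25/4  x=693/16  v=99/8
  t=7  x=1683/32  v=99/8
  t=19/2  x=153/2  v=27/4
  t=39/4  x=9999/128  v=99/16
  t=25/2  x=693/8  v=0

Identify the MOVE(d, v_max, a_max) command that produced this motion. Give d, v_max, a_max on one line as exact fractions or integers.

d=693/8 v_max=99/8 a_max=9/4

final state: t=25/2, x=693/8, v=0 → d = 693/8
a_max = (45/8−0)/(5/2−0) = 9/4
max v = 99/8 over t∈[11/2,7] → v_max = 99/8
check: 99/8·(11/2+3/2) = 693/8 ✓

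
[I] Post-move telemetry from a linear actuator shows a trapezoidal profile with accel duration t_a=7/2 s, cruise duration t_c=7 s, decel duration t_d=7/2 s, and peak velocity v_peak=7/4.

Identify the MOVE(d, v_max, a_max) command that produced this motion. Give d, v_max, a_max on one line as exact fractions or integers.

a_max = (7/4)/(7/2) = 1/2
d_a = ½·7/4·7/2 = 49/16; d_c = 7/4·7 = 49/4
d = 2·49/16 + 49/4 = 147/8
t_c = 7 > 0 ⇒ limit active, v_max = 7/4

d=147/8 v_max=7/4 a_max=1/2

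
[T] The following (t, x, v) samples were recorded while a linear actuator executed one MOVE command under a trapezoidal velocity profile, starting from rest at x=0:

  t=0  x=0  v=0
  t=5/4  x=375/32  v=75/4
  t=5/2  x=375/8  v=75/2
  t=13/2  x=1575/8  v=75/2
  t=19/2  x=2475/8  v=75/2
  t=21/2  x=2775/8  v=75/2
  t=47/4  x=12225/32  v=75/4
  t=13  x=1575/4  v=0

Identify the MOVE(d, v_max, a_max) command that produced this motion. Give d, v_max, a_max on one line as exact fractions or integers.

final state: t=13, x=1575/4, v=0 → d = 1575/4
a_max = (75/4−0)/(5/4−0) = 15
max v = 75/2 over t∈[5/2,21/2] → v_max = 75/2
check: 75/2·(5/2+8) = 1575/4 ✓

d=1575/4 v_max=75/2 a_max=15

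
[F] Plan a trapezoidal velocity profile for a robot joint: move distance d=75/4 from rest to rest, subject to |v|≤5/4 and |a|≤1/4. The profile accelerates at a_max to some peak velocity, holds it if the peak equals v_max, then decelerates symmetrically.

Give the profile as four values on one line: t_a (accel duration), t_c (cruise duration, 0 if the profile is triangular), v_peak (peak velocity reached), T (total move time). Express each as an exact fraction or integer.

(v_max)²/a_max = (5/4)²/(1/4) = 25/4
75/4 ≥ 25/4 ⇒ cruise phase
t_a = (5/4)/(1/4) = 5; v_peak = 5/4
d_cruise = 75/4 − 25/4 = 25/2; t_c = (25/2)/(5/4) = 10
T = 2·5 + 10 = 20

t_a=5 t_c=10 v_peak=5/4 T=20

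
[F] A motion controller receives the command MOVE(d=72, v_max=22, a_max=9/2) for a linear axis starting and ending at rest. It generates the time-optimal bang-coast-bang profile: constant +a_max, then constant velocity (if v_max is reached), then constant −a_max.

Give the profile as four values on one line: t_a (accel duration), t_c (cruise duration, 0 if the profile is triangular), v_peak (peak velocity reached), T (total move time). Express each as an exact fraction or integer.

(v_max)²/a_max = 22²/(9/2) = 968/9
72 < 968/9 ⇒ no cruise
v_peak = √(72·9/2) = √324 = 18
t_a = 18/(9/2) = 4; t_c = 0
T = 2·4 = 8

t_a=4 t_c=0 v_peak=18 T=8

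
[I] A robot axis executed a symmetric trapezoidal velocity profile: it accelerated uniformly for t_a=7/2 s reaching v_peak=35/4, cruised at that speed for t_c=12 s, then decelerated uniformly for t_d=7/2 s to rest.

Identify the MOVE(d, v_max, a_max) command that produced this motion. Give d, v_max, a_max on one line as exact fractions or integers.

d=1085/8 v_max=35/4 a_max=5/2

a_max = (35/4)/(7/2) = 5/2
d_a = ½·35/4·7/2 = 245/16; d_c = 35/4·12 = 105
d = 2·245/16 + 105 = 1085/8
t_c = 12 > 0 → v_max = v_peak = 35/4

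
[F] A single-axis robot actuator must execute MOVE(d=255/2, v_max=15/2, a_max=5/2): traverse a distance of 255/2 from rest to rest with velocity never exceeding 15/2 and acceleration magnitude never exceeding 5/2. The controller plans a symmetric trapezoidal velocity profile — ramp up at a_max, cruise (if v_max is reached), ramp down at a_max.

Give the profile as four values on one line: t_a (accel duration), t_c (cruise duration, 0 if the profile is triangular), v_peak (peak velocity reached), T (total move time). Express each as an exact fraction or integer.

t_a=3 t_c=14 v_peak=15/2 T=20

v_max²/a_max = (15/2)²/(5/2) = 45/2
255/2 ≥ 45/2 so v_max reached
t_a = (15/2)/(5/2) = 3; v_peak = 15/2
d_cruise = 255/2 − 45/2 = 105; t_c = 105/(15/2) = 14
T = 2·3 + 14 = 20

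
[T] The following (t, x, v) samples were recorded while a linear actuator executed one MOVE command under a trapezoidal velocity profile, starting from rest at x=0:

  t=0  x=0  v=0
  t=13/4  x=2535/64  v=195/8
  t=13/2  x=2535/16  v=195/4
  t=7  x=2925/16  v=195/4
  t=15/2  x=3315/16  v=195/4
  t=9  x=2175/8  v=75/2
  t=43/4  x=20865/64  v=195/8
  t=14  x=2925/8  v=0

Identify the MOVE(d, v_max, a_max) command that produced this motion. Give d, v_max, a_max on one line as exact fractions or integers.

final state: t=14, x=2925/8, v=0 → d = 2925/8
a_max = (195/8−0)/(13/4−0) = 15/2
max v = 195/4 over t∈[13/2,15/2] → v_max = 195/4
check: 195/4·(13/2+1) = 2925/8 ✓

d=2925/8 v_max=195/4 a_max=15/2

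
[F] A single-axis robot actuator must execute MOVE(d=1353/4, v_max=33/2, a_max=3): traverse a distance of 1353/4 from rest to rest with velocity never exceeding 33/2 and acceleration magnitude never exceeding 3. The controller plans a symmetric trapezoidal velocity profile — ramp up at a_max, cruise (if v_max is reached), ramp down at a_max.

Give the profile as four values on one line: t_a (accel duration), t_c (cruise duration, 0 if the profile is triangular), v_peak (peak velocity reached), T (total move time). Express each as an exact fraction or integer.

(v_max)²/a_max = (33/2)²/3 = 363/4
1353/4 ≥ 363/4 → trapezoidal
t_a = (33/2)/3 = 11/2; v_peak = 33/2
d_cruise = 1353/4 − 363/4 = 495/2; t_c = (495/2)/(33/2) = 15
T = 2·11/2 + 15 = 26

t_a=11/2 t_c=15 v_peak=33/2 T=26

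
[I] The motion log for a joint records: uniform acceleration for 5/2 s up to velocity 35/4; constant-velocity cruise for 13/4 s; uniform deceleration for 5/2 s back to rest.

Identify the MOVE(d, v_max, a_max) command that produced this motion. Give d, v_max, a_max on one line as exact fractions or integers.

d=805/16 v_max=35/4 a_max=7/2

a_max = (35/4)/(5/2) = 7/2
d_a = ½·35/4·5/2 = 175/16; d_c = 35/4·13/4 = 455/16
d = 2·175/16 + 455/16 = 805/16
t_c = 13/4 > 0 ⇒ limit active, v_max = 35/4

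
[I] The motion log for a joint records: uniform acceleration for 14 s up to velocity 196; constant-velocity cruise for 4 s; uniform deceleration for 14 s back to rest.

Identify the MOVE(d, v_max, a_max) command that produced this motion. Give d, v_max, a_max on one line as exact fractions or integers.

a_max = 196/14 = 14
d_a = ½·196·14 = 1372; d_c = 196·4 = 784
d = 2·1372 + 784 = 3528
t_c = 4 > 0 so v_max = 196

d=3528 v_max=196 a_max=14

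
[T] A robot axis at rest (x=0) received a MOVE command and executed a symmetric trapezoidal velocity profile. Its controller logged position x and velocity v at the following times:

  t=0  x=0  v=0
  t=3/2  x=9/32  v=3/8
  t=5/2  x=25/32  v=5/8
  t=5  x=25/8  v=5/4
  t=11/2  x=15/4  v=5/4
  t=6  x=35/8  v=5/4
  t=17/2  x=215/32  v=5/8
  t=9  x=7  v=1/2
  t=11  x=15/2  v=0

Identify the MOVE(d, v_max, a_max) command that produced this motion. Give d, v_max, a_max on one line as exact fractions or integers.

final state: t=11, x=15/2, v=0 → d = 15/2
a_max = (3/8−0)/(3/2−0) = 1/4
max v = 5/4 over t∈[5,6] → v_max = 5/4
check: 5/4·(5+1) = 15/2 ✓

d=15/2 v_max=5/4 a_max=1/4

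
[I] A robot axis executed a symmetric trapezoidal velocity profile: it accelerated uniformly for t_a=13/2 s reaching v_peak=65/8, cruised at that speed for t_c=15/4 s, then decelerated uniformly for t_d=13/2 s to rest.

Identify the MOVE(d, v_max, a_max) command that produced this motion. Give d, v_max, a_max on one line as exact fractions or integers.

a_max = (65/8)/(13/2) = 5/4
d_a = ½·65/8·13/2 = 845/32; d_c = 65/8·15/4 = 975/32
d = 2·845/32 + 975/32 = 2665/32
t_c = 15/4 > 0 → v_max = v_peak = 65/8

d=2665/32 v_max=65/8 a_max=5/4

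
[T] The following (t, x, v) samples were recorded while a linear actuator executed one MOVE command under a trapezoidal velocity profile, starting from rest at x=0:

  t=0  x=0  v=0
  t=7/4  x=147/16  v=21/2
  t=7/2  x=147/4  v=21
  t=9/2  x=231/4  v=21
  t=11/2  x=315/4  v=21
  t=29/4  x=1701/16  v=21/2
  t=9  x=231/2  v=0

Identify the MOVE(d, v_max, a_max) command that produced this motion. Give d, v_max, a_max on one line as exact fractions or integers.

d=231/2 v_max=21 a_max=6

final state: t=9, x=231/2, v=0 → d = 231/2
a_max = (21/2−0)/(7/4−0) = 6
max v = 21 over t∈[7/2,11/2] → v_max = 21
check: 21·(7/2+2) = 231/2 ✓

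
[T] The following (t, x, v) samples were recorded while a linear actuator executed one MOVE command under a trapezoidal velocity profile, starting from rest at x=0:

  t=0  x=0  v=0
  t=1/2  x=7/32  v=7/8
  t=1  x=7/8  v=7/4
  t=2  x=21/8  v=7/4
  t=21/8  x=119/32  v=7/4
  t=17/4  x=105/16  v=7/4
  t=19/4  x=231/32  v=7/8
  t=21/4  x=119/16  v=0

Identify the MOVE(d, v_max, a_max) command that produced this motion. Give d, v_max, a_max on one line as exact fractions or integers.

d=119/16 v_max=7/4 a_max=7/4

final state: t=21/4, x=119/16, v=0 → d = 119/16
a_max = (7/8−0)/(1/2−0) = 7/4
max v = 7/4 over t∈[1,17/4] → v_max = 7/4
check: 7/4·(1+13/4) = 119/16 ✓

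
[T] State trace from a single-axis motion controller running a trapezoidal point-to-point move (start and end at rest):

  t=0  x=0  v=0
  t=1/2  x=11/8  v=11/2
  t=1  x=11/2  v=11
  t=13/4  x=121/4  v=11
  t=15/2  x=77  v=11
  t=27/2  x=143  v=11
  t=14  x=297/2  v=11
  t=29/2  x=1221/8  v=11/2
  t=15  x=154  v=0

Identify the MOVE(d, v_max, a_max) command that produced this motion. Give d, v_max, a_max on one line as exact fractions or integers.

d=154 v_max=11 a_max=11

final state: t=15, x=154, v=0 → d = 154
a_max = (11/2−0)/(1/2−0) = 11
max v = 11 over t∈[1,14] → v_max = 11
check: 11·(1+13) = 154 ✓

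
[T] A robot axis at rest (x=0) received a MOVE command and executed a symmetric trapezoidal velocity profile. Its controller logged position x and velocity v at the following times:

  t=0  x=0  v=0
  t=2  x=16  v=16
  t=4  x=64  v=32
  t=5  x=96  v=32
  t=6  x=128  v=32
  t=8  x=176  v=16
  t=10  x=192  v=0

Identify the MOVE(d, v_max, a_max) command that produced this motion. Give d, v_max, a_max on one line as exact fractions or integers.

final state: t=10, x=192, v=0 → d = 192
a_max = (16−0)/(2−0) = 8
max v = 32 over t∈[4,6] → v_max = 32
check: 32·(4+2) = 192 ✓

d=192 v_max=32 a_max=8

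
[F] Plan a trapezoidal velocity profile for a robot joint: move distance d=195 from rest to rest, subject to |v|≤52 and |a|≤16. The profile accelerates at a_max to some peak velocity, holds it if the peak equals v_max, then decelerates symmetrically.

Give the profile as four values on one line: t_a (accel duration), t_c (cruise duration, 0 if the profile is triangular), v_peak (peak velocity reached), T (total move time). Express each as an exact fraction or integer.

t_a=13/4 t_c=1/2 v_peak=52 T=7

(v_max)²/a_max = 52²/16 = 169
195 ≥ 169 ⇒ cruise phase
t_a = 52/16 = 13/4; v_peak = 52
d_cruise = 195 − 169 = 26; t_c = 26/52 = 1/2
T = 2·13/4 + 1/2 = 7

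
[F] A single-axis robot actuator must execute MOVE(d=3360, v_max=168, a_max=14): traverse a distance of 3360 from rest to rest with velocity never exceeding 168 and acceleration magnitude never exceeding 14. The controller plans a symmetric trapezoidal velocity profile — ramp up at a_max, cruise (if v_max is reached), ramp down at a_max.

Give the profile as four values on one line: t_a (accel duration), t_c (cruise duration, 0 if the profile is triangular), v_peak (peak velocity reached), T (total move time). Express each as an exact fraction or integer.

t_a=12 t_c=8 v_peak=168 T=32

(v_max)²/a_max = 168²/14 = 2016
3360 ≥ 2016 so v_max reached
t_a = 168/14 = 12; v_peak = 168
d_cruise = 3360 − 2016 = 1344; t_c = 1344/168 = 8
T = 2·12 + 8 = 32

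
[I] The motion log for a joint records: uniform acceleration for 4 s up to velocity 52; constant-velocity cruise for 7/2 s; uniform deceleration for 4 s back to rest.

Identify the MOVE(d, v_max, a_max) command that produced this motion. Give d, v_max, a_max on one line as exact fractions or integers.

a_max = 52/4 = 13
d_a = ½·52·4 = 104; d_c = 52·7/2 = 182
d = 2·104 + 182 = 390
t_c = 7/2 > 0 ⇒ limit active, v_max = 52

d=390 v_max=52 a_max=13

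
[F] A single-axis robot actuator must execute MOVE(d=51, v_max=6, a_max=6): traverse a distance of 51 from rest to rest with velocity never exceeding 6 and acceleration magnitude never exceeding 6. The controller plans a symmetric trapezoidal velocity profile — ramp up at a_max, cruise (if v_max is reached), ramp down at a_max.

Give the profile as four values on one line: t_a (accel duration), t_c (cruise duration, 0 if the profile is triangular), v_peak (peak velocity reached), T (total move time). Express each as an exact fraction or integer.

vₘ²/aₘ = 6²/6 = 6
51 ≥ 6 → trapezoidal
t_a = 6/6 = 1; v_peak = 6
d_cruise = 51 − 6 = 45; t_c = 45/6 = 15/2
T = 2·1 + 15/2 = 19/2

t_a=1 t_c=15/2 v_peak=6 T=19/2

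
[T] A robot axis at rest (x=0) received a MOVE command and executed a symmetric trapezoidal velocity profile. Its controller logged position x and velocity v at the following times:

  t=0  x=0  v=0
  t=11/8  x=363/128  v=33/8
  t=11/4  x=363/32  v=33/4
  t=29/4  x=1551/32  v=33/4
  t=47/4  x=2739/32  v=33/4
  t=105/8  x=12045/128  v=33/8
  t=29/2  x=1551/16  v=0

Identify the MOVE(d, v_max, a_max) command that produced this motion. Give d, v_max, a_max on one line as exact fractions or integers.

final state: t=29/2, x=1551/16, v=0 → d = 1551/16
a_max = (33/8−0)/(11/8−0) = 3
max v = 33/4 over t∈[11/4,47/4] → v_max = 33/4
check: 33/4·(11/4+9) = 1551/16 ✓

d=1551/16 v_max=33/4 a_max=3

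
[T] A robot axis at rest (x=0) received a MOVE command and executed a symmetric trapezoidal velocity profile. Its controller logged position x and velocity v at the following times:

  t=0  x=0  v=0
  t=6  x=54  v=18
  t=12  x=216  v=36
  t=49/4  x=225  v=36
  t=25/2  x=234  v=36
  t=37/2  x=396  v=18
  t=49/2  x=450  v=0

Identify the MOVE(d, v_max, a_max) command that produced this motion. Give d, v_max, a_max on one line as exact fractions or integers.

d=450 v_max=36 a_max=3

final state: t=49/2, x=450, v=0 → d = 450
a_max = (18−0)/(6−0) = 3
max v = 36 over t∈[12,25/2] → v_max = 36
check: 36·(12+1/2) = 450 ✓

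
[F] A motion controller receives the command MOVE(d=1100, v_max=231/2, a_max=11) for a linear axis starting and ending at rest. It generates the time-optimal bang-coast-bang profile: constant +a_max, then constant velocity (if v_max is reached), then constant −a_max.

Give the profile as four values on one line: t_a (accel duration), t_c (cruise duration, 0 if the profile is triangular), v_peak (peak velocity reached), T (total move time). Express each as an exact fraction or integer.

(v_max)²/a_max = (231/2)²/11 = 4851/4
1100 < 4851/4 → triangular
v_peak = √(1100·11) = √12100 = 110
t_a = 110/11 = 10; t_c = 0
T = 2·10 = 20

t_a=10 t_c=0 v_peak=110 T=20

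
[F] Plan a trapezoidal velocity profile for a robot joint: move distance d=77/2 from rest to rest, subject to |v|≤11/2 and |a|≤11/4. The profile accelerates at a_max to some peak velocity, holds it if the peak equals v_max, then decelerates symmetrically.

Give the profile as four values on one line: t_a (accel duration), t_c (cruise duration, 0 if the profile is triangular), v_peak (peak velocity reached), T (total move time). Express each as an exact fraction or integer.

t_a=2 t_c=5 v_peak=11/2 T=9

(v_max)²/a_max = (11/2)²/(11/4) = 11
77/2 ≥ 11 so v_max reached
t_a = (11/2)/(11/4) = 2; v_peak = 11/2
d_cruise = 77/2 − 11 = 55/2; t_c = (55/2)/(11/2) = 5
T = 2·2 + 5 = 9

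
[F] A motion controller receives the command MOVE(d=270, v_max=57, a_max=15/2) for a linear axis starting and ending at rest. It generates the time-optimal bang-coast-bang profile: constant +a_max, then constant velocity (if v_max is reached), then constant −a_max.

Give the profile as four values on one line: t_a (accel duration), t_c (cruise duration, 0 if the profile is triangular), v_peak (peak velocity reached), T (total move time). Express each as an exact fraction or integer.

t_a=6 t_c=0 v_peak=45 T=12

v_max²/a_max = 57²/(15/2) = 2166/5
270 < 2166/5 ⇒ no cruise
v_peak = √(270·15/2) = √2025 = 45
t_a = 45/(15/2) = 6; t_c = 0
T = 2·6 = 12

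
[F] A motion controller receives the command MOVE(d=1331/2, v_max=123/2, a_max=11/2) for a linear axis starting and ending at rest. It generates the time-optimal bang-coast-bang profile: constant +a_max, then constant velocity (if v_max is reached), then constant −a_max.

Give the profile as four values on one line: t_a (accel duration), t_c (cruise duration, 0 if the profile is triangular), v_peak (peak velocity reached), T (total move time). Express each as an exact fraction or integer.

t_a=11 t_c=0 v_peak=121/2 T=22

v_max²/a_max = (123/2)²/(11/2) = 15129/22
1331/2 < 15129/22 so t_c = 0
v_peak = √(1331/2·11/2) = √(14641/4) = 121/2
t_a = (121/2)/(11/2) = 11; t_c = 0
T = 2·11 = 22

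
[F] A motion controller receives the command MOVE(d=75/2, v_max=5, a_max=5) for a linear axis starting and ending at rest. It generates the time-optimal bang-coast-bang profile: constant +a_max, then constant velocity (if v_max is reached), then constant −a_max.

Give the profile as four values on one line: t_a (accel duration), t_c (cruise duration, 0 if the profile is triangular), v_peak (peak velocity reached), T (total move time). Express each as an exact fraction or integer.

v_max²/a_max = 5²/5 = 5
75/2 ≥ 5 ⇒ cruise phase
t_a = 5/5 = 1; v_peak = 5
d_cruise = 75/2 − 5 = 65/2; t_c = (65/2)/5 = 13/2
T = 2·1 + 13/2 = 17/2

t_a=1 t_c=13/2 v_peak=5 T=17/2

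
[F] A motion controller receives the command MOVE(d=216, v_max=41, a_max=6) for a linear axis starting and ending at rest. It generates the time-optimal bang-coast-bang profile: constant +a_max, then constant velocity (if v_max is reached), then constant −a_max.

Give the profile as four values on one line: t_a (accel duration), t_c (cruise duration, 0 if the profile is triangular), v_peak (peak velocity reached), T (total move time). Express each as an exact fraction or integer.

t_a=6 t_c=0 v_peak=36 T=12

v_max²/a_max = 41²/6 = 1681/6
216 < 1681/6 ⇒ no cruise
v_peak = √(216·6) = √1296 = 36
t_a = 36/6 = 6; t_c = 0
T = 2·6 = 12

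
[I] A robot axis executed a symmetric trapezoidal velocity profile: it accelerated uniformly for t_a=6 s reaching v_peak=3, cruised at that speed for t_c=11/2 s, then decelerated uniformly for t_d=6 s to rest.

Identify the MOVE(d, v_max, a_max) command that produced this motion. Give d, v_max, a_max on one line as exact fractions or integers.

a_max = 3/6 = 1/2
d_a = ½·3·6 = 9; d_c = 3·11/2 = 33/2
d = 2·9 + 33/2 = 69/2
t_c = 11/2 > 0 so v_max = 3

d=69/2 v_max=3 a_max=1/2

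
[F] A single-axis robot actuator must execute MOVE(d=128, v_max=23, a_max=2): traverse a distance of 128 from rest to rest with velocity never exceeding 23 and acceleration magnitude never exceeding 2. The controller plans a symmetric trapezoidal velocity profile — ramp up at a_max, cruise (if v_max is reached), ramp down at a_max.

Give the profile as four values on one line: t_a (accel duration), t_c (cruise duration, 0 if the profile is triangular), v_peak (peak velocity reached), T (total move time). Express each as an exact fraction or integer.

t_a=8 t_c=0 v_peak=16 T=16

v_max²/a_max = 23²/2 = 529/2
128 < 529/2 → triangular
v_peak = √(128·2) = √256 = 16
t_a = 16/2 = 8; t_c = 0
T = 2·8 = 16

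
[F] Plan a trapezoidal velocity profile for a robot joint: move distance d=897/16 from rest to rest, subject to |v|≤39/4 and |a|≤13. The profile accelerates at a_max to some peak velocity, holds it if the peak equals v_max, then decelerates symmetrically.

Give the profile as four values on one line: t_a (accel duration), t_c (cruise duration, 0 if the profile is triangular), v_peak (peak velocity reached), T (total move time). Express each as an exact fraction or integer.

v_max²/a_max = (39/4)²/13 = 117/16
897/16 ≥ 117/16 so v_max reached
t_a = (39/4)/13 = 3/4; v_peak = 39/4
d_cruise = 897/16 − 117/16 = 195/4; t_c = (195/4)/(39/4) = 5
T = 2·3/4 + 5 = 13/2

t_a=3/4 t_c=5 v_peak=39/4 T=13/2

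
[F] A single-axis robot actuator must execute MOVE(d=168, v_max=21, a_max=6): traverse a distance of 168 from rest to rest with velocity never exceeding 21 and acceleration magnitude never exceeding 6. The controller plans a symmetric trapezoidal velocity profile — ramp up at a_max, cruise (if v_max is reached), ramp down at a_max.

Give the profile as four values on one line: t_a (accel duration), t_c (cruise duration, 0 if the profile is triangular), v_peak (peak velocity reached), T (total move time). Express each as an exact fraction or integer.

v_max²/a_max = 21²/6 = 147/2
168 ≥ 147/2 → trapezoidal
t_a = 21/6 = 7/2; v_peak = 21
d_cruise = 168 − 147/2 = 189/2; t_c = (189/2)/21 = 9/2
T = 2·7/2 + 9/2 = 23/2

t_a=7/2 t_c=9/2 v_peak=21 T=23/2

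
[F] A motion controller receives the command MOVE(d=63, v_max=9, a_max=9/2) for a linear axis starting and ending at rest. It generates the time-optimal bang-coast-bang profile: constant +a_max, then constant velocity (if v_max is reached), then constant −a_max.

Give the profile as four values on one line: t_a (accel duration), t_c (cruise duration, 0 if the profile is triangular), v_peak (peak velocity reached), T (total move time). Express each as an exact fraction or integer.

t_a=2 t_c=5 v_peak=9 T=9

v_max²/a_max = 9²/(9/2) = 18
63 ≥ 18 → trapezoidal
t_a = 9/(9/2) = 2; v_peak = 9
d_cruise = 63 − 18 = 45; t_c = 45/9 = 5
T = 2·2 + 5 = 9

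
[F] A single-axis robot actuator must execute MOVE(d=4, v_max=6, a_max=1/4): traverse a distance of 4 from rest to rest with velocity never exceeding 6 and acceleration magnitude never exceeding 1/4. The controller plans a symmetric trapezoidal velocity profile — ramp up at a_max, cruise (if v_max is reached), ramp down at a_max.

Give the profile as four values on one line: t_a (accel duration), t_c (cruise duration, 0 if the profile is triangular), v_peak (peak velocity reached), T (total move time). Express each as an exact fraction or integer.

vₘ²/aₘ = 6²/(1/4) = 144
4 < 144 → triangular
v_peak = √(4·1/4) = √1 = 1
t_a = 1/(1/4) = 4; t_c = 0
T = 2·4 = 8

t_a=4 t_c=0 v_peak=1 T=8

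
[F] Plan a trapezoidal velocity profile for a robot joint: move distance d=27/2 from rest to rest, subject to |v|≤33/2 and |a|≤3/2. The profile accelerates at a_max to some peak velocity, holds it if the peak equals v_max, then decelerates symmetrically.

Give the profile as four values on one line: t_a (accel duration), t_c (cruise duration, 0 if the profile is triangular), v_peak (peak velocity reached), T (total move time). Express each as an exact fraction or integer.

(v_max)²/a_max = (33/2)²/(3/2) = 363/2
27/2 < 363/2 → triangular
v_peak = √(27/2·3/2) = √(81/4) = 9/2
t_a = (9/2)/(3/2) = 3; t_c = 0
T = 2·3 = 6

t_a=3 t_c=0 v_peak=9/2 T=6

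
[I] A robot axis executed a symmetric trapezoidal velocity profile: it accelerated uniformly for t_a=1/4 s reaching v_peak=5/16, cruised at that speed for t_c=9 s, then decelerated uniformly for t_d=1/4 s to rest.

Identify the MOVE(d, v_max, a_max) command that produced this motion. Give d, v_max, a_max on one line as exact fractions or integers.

d=185/64 v_max=5/16 a_max=5/4

a_max = (5/16)/(1/4) = 5/4
d_a = ½·5/16·1/4 = 5/128; d_c = 5/16·9 = 45/16
d = 2·5/128 + 45/16 = 185/64
t_c = 9 > 0 ⇒ limit active, v_max = 5/16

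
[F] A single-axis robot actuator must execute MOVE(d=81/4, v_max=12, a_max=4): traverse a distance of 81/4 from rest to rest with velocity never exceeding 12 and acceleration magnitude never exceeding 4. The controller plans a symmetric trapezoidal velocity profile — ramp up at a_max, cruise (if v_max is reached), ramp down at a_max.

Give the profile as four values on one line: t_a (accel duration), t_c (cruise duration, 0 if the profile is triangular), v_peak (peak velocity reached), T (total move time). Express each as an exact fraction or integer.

t_a=9/4 t_c=0 v_peak=9 T=9/2

vₘ²/aₘ = 12²/4 = 36
81/4 < 36 → triangular
v_peak = √(81/4·4) = √81 = 9
t_a = 9/4; t_c = 0
T = 2·9/4 = 9/2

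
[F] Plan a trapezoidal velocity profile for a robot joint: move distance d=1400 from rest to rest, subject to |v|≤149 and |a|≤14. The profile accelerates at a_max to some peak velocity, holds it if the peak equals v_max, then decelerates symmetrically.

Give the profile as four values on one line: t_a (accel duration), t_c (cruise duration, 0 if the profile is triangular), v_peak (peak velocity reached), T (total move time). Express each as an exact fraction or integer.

v_max²/a_max = 149²/14 = 22201/14
1400 < 22201/14 so t_c = 0
v_peak = √(1400·14) = √19600 = 140
t_a = 140/14 = 10; t_c = 0
T = 2·10 = 20

t_a=10 t_c=0 v_peak=140 T=20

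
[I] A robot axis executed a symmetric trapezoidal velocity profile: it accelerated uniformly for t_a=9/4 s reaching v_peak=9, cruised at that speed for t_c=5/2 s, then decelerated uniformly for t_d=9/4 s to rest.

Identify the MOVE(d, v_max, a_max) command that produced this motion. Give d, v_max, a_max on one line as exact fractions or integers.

d=171/4 v_max=9 a_max=4

a_max = 9/(9/4) = 4
d_a = ½·9·9/4 = 81/8; d_c = 9·5/2 = 45/2
d = 2·81/8 + 45/2 = 171/4
t_c = 5/2 > 0 → v_max = v_peak = 9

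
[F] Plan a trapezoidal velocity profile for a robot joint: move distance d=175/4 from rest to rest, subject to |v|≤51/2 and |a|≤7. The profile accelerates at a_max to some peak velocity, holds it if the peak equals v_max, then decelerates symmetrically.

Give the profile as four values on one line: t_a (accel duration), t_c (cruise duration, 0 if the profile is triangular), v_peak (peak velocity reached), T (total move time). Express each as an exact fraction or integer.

vₘ²/aₘ = (51/2)²/7 = 2601/28
175/4 < 2601/28 so t_c = 0
v_peak = √(175/4·7) = √(1225/4) = 35/2
t_a = (35/2)/7 = 5/2; t_c = 0
T = 2·5/2 = 5

t_a=5/2 t_c=0 v_peak=35/2 T=5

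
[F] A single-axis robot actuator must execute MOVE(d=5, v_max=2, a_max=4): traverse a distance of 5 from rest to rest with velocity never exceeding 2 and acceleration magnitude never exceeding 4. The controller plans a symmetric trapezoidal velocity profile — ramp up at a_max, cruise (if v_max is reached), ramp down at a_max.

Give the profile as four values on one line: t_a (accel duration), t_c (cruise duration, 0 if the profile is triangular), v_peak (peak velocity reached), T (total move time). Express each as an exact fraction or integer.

(v_max)²/a_max = 2²/4 = 1
5 ≥ 1 → trapezoidal
t_a = 2/4 = 1/2; v_peak = 2
d_cruise = 5 − 1 = 4; t_c = 4/2 = 2
T = 2·1/2 + 2 = 3

t_a=1/2 t_c=2 v_peak=2 T=3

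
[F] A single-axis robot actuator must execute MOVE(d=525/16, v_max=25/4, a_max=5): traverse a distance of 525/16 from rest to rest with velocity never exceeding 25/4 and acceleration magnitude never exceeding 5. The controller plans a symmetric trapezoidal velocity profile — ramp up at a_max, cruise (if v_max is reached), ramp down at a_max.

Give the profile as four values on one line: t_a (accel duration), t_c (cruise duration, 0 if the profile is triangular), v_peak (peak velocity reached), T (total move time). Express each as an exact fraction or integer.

(v_max)²/a_max = (25/4)²/5 = 125/16
525/16 ≥ 125/16 ⇒ cruise phase
t_a = (25/4)/5 = 5/4; v_peak = 25/4
d_cruise = 525/16 − 125/16 = 25; t_c = 25/(25/4) = 4
T = 2·5/4 + 4 = 13/2

t_a=5/4 t_c=4 v_peak=25/4 T=13/2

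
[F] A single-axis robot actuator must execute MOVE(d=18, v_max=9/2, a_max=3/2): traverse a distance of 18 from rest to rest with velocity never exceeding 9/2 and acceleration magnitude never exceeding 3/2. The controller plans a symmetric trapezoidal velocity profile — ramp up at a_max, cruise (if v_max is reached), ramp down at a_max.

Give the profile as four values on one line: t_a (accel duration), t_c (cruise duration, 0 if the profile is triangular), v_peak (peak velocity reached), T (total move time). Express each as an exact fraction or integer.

vₘ²/aₘ = (9/2)²/(3/2) = 27/2
18 ≥ 27/2 → trapezoidal
t_a = (9/2)/(3/2) = 3; v_peak = 9/2
d_cruise = 18 − 27/2 = 9/2; t_c = (9/2)/(9/2) = 1
T = 2·3 + 1 = 7

t_a=3 t_c=1 v_peak=9/2 T=7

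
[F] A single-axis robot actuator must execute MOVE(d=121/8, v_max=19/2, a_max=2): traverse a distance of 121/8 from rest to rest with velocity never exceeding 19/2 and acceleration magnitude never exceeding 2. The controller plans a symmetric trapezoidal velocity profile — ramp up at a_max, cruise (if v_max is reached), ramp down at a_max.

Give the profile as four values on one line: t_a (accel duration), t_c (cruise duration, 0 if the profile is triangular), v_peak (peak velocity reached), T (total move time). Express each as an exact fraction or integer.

t_a=11/4 t_c=0 v_peak=11/2 T=11/2

v_max²/a_max = (19/2)²/2 = 361/8
121/8 < 361/8 → triangular
v_peak = √(121/8·2) = √(121/4) = 11/2
t_a = (11/2)/2 = 11/4; t_c = 0
T = 2·11/4 = 11/2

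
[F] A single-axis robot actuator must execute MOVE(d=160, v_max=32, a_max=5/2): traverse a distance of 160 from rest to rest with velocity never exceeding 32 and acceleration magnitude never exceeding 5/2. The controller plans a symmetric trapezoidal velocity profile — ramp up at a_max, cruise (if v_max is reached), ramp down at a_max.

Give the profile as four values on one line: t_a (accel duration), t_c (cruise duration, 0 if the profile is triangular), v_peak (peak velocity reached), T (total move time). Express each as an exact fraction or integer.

t_a=8 t_c=0 v_peak=20 T=16

(v_max)²/a_max = 32²/(5/2) = 2048/5
160 < 2048/5 → triangular
v_peak = √(160·5/2) = √400 = 20
t_a = 20/(5/2) = 8; t_c = 0
T = 2·8 = 16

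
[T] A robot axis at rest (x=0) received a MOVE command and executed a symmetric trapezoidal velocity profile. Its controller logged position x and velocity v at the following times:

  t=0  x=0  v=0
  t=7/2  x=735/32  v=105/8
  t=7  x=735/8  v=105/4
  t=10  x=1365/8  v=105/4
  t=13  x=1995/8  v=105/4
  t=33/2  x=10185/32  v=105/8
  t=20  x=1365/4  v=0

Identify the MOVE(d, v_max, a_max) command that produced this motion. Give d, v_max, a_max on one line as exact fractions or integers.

d=1365/4 v_max=105/4 a_max=15/4

final state: t=20, x=1365/4, v=0 → d = 1365/4
a_max = (105/8−0)/(7/2−0) = 15/4
max v = 105/4 over t∈[7,13] → v_max = 105/4
check: 105/4·(7+6) = 1365/4 ✓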